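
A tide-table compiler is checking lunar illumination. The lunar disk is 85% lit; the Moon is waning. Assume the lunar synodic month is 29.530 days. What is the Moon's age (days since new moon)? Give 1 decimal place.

18.5 days

Invert f = (1 − cos θ)/2 to get cos θ = 1 − 2(0.85) = -0.700, hence θ₀ = arccos -0.700 = 134.4°.
A waning Moon lies in 180°–360°, so θ = 360° − 134.4° = 225.6°.
At 360°/29.530 d per day, 225.6° corresponds to 18.50 days.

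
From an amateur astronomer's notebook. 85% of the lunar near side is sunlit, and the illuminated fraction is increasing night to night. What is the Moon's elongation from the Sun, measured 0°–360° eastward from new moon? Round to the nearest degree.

From f = (1 − cos θ)/2: cos θ = 1 − 2×0.85 = -0.700; arccos → 134.4°.
Before full moon the principal value applies: θ = 134.4°.

134°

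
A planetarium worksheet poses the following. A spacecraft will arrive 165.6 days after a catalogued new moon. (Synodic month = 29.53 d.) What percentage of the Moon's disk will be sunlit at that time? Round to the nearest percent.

89%

Reduce mod P: 165.6 − 5×29.53 = 17.95 d into the current lunation.
Phase angle: θ = 360°·(17.95 d)/(29.53 d) = 218.8°.
Illuminated fraction = (1 − cos 218.8°)/2 = (1 − (-0.779))/2 ≈ 0.890, so 89%.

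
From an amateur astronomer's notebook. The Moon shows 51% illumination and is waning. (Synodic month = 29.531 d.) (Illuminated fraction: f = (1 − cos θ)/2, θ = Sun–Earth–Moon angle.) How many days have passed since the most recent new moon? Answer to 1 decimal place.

22.1 days

cos θ = 1 − 2f = -0.020, giving a principal value of 91.1°.
Waning ⇒ past full, so θ = 360° − 91.1° = 268.9°.
At 360°/29.531 d per day, 268.9° corresponds to 22.05 days.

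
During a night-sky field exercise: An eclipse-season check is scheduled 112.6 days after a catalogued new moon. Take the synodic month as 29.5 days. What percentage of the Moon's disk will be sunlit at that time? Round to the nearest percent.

30%

Reduce mod P: 112.6 − 3×29.5 = 24.10 d into the current lunation.
Phase angle: θ = 360°·(24.10 d)/(29.5 d) = 294.1°.
cos 294.1° = 0.408, so f = (1 − 0.408)/2 = 0.296, so 30%.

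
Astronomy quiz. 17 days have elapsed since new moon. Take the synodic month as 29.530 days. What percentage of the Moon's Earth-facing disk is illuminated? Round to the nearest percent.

The Moon has covered 17/29.530 of its cycle, so θ ≈ 360° × 17/29.530 = 207.2°.
cos 207.2° = (-0.889), so f = (1 − (-0.889))/2 = 0.945, so 94%.

94%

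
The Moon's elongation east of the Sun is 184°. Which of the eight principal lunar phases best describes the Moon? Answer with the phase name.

184° lies in the full moon sector of the 8-phase cycle.

full moon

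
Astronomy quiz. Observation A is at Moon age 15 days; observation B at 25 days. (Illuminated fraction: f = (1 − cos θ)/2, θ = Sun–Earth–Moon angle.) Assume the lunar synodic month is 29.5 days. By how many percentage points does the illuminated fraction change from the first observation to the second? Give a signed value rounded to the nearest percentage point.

θ₁ = 360° × 15/29.5 = 183.1°, f₁ = (1 − cos θ₁)/2 = 0.999.
θ₂ = 360° × 25/29.5 = 305.1°, f₂ = (1 − cos θ₂)/2 = 0.213.
Change = f₂ − f₁ = -0.787 → -79 percentage points.

-79 percentage points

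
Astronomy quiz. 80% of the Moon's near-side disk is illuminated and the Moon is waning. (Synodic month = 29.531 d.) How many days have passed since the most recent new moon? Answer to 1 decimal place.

19.1 days

Invert f = (1 − cos θ)/2 to get cos θ = 1 − 2(0.80) = -0.600, hence θ₀ = arccos -0.600 = 126.9°.
A waning Moon lies in 180°–360°, so θ = 360° − 126.9° = 233.1°.
That fraction of the synodic month is 233.1/360 × 29.531 d ≈ 19.12 d.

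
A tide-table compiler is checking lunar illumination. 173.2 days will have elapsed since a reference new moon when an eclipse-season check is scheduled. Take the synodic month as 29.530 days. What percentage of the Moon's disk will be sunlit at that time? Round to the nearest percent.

17%

173.2/29.530 = 5.865 lunations, so 5 complete cycles and 25.55 d into the next.
Phase angle: θ = 360°·(25.55 d)/(29.530 d) = 311.5°.
cos 311.5° = 0.662, so f = (1 − 0.662)/2 = 0.169, so 17%.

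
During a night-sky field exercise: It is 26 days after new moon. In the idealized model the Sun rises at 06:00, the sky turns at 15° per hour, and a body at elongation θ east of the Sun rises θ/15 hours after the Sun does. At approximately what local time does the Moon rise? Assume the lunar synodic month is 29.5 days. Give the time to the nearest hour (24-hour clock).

Elongation θ = 360° × 26/29.5 ≈ 317.3°.
Delay after the Sun = 317.3° / (15°/h) ≈ 21.15 h.
06:00 + 21.15 h ≈ 03:09 → 03:00 to the nearest hour.

03:00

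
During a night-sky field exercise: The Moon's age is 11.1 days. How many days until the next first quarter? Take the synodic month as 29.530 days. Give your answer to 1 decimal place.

25.8 days

First quarter occurs at elongation 90°, i.e. at age 29.530 × 90/360 = 7.383 d.
Already past this cycle's first quarter; the next is at 7.383 + 29.530 = 36.913 d, so 36.913 − 11.1 = 25.813 days.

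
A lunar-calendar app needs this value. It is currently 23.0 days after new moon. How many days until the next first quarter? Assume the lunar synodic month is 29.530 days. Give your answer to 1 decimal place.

First quarter is 0.25 of the way through the cycle: age 0.25 × 29.530 = 7.383 d.
This lunation's first quarter (7.383 d) has passed, so add one period: 36.913 − 23.0 = 13.913 days.

13.9 days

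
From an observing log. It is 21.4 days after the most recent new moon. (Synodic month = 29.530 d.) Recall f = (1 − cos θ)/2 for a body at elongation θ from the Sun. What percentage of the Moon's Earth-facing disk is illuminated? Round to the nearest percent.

58%

Phase angle: θ = 360°·(21.4 d)/(29.530 d) = 260.9°.
With cos θ = (-0.158), the lit fraction is (1 − (-0.158))/2 ≈ 0.579, so 58%.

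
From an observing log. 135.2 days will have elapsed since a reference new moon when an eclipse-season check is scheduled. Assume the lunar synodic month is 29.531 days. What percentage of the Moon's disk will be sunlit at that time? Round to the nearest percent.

94%

Reduce mod P: 135.2 − 4×29.531 = 17.08 d into the current lunation.
The Moon has covered 17.08/29.531 of its cycle, so θ ≈ 360° × 17.08/29.531 = 208.2°.
With cos θ = (-0.882), the lit fraction is (1 − (-0.882))/2 ≈ 0.941, so 94%.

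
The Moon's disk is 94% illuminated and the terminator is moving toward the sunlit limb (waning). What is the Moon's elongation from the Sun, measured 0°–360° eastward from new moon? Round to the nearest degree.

From f = (1 − cos θ)/2: cos θ = 1 − 2×0.94 = -0.880; arccos → 151.6°.
Since the Moon is past full (waning), take the reflex angle: θ = 360° − 151.6° = 208.4°.

208°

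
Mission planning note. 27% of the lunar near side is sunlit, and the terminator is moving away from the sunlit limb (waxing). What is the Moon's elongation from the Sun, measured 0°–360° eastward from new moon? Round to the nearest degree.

63°

Invert f = (1 − cos θ)/2 to get cos θ = 1 − 2(0.27) = 0.460, hence θ₀ = arccos 0.460 = 62.6°.
The Moon is waxing (0°–180°), so θ = 62.6° directly.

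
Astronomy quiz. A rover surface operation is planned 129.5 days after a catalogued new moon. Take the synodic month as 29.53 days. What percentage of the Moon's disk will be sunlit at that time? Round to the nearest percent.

129.5 d spans 4 complete synodic months (4 × 29.53 = 118.12 d) plus 11.38 d.
The Moon has covered 11.38/29.53 of its cycle, so θ ≈ 360° × 11.38/29.53 = 138.7°.
Illuminated fraction = (1 − cos 138.7°)/2 = (1 − (-0.752))/2 ≈ 0.876, so 88%.

88%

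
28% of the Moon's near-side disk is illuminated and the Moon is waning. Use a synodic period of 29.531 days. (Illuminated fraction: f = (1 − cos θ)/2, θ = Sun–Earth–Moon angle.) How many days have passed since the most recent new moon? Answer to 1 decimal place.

24.3 days

Invert f = (1 − cos θ)/2 to get cos θ = 1 − 2(0.28) = 0.440, hence θ₀ = arccos 0.440 = 63.9°.
Waning ⇒ past full, so θ = 360° − 63.9° = 296.1°.
That fraction of the synodic month is 296.1/360 × 29.531 d ≈ 24.29 d.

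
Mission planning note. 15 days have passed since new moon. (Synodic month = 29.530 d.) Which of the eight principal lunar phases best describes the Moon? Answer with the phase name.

full moon

At 15/29.530 of the cycle, θ ≈ 183° — the full moon range.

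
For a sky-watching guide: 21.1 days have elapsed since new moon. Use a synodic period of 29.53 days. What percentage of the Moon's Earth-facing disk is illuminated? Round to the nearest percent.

Phase angle: θ = 360°·(21.1 d)/(29.53 d) = 257.2°.
Illuminated fraction = (1 − cos 257.2°)/2 = (1 − (-0.221))/2 ≈ 0.611, so 61%.

61%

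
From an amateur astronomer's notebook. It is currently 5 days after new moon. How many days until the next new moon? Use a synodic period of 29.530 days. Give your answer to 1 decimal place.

24.5 days

The next new moon completes the synodic month: 29.530 − 5 = 24.530 days.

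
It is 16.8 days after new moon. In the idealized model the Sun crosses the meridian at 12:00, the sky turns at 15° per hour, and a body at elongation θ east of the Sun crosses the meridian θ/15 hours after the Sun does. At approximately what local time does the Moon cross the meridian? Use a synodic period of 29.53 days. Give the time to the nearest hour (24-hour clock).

02:00

Phase angle: θ = 360°·(16.8 d)/(29.53 d) = 204.8°.
At 15° of sky rotation per hour, 204.8° corresponds to a 13.65 h lag.
12:00 + 13.65 h ≈ 01:39 → 02:00 to the nearest hour.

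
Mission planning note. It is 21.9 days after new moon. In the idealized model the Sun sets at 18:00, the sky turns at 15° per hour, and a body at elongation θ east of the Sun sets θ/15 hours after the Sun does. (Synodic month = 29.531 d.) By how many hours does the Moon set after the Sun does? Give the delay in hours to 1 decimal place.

17.8 h

The Moon has covered 21.9/29.531 of its cycle, so θ ≈ 360° × 21.9/29.531 = 267.0°.
At 15° of sky rotation per hour, 267.0° corresponds to a 17.80 h lag.
So the Moon sets 17.80 h after the Sun.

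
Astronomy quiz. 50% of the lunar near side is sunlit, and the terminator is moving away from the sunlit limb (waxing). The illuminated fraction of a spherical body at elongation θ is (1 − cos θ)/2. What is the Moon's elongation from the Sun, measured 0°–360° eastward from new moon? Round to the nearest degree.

From f = (1 − cos θ)/2: cos θ = 1 − 2×0.50 = 0.000; arccos → 90.0°.
The Moon is waxing (0°–180°), so θ = 90.0° directly.

90°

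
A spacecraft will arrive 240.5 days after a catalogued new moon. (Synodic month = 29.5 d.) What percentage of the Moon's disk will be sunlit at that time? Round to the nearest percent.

21%

240.5 d spans 8 complete synodic months (8 × 29.5 = 236.00 d) plus 4.50 d.
Elongation θ = 360° × 4.50/29.5 ≈ 54.9°.
Illuminated fraction = (1 − cos 54.9°)/2 = (1 − 0.575)/2 ≈ 0.213, so 21%.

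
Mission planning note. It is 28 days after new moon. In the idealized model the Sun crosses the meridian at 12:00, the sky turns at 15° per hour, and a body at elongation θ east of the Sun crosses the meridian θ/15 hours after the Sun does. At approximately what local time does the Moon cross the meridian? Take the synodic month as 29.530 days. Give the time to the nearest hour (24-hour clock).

11:00

The Moon has covered 28/29.530 of its cycle, so θ ≈ 360° × 28/29.530 = 341.3°.
The Moon trails the Sun by θ/15 = 341.3/15 ≈ 22.76 hours.
12:00 + 22.76 h ≈ 10:45 → 11:00 to the nearest hour.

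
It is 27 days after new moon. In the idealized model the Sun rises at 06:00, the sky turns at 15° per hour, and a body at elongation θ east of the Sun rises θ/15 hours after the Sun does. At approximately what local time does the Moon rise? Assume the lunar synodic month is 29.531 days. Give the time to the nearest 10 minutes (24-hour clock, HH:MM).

04:00

Phase angle: θ = 360°·(27 d)/(29.531 d) = 329.1°.
Delay after the Sun = 329.1° / (15°/h) ≈ 21.94 h.
06:00 + 21.943 h ≈ 03:57 → 04:00 to the nearest ten minutes.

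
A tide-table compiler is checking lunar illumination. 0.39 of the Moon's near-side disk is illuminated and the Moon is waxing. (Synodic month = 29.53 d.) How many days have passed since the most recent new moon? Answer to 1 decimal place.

Invert f = (1 − cos θ)/2 to get cos θ = 1 − 2(0.39) = 0.220, hence θ₀ = arccos 0.220 = 77.3°.
Waxing ⇒ before full, so θ = 77.3°.
That fraction of the synodic month is 77.3/360 × 29.53 d ≈ 6.34 d.

6.3 days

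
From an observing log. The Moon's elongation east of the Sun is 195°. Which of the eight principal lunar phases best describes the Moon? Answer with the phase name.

195° lies in the full moon sector of the 8-phase cycle.

full moon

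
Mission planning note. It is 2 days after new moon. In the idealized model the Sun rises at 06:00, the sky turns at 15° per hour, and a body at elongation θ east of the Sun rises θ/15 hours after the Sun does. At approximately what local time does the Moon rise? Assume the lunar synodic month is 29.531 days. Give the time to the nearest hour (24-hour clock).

Elongation θ = 360° × 2/29.531 ≈ 24.4°.
At 15° of sky rotation per hour, 24.4° corresponds to a 1.63 h lag.
06:00 + 1.63 h ≈ 07:38 → 08:00 to the nearest hour.

08:00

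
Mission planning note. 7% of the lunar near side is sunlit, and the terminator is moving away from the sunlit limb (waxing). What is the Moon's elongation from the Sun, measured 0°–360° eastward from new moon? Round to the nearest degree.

31°

cos θ = 1 − 2f = 0.860, giving a principal value of 30.7°.
The Moon is waxing (0°–180°), so θ = 30.7° directly.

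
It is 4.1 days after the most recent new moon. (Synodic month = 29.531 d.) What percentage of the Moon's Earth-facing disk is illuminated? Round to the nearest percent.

Elongation θ = 360° × 4.1/29.531 ≈ 50.0°.
Illuminated fraction = (1 − cos 50.0°)/2 = (1 − 0.643)/2 ≈ 0.178, so 18%.

18%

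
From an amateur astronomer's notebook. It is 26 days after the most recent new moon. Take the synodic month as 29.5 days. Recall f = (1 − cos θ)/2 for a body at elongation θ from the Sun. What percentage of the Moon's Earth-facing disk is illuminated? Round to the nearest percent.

13%

Phase angle: θ = 360°·(26 d)/(29.5 d) = 317.3°.
With cos θ = 0.735, the lit fraction is (1 − 0.735)/2 ≈ 0.133, so 13%.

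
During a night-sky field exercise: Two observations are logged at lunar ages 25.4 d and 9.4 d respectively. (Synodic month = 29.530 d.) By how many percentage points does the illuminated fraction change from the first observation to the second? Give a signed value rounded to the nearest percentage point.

θ₁ = 360° × 25.4/29.530 = 309.7°, f₁ = (1 − cos θ₁)/2 = 0.181.
θ₂ = 360° × 9.4/29.530 = 114.6°, f₂ = (1 − cos θ₂)/2 = 0.708.
Change = f₂ − f₁ = +0.527 → +53 percentage points.

+53 percentage points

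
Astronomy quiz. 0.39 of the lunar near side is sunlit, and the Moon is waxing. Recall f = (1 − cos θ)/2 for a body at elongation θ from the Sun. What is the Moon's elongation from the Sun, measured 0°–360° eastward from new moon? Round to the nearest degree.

77°

From f = (1 − cos θ)/2: cos θ = 1 − 2×0.39 = 0.220; arccos → 77.3°.
Before full moon the principal value applies: θ = 77.3°.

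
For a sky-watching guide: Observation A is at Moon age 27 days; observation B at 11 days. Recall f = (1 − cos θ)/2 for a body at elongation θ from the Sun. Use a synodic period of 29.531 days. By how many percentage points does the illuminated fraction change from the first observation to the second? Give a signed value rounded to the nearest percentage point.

θ₁ = 360° × 27/29.531 = 329.1°, f₁ = (1 − cos θ₁)/2 = 0.071.
θ₂ = 360° × 11/29.531 = 134.1°, f₂ = (1 − cos θ₂)/2 = 0.848.
Change = f₂ − f₁ = +0.777 → +78 percentage points.

+78 pp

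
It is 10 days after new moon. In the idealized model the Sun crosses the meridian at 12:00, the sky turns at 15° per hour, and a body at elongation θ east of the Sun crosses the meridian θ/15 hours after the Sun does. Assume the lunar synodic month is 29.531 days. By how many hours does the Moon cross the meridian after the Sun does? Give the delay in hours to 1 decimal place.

8.1 h

The Moon has covered 10/29.531 of its cycle, so θ ≈ 360° × 10/29.531 = 121.9°.
At 15° of sky rotation per hour, 121.9° corresponds to a 8.13 h lag.
So the Moon crosses the meridian 8.13 h after the Sun.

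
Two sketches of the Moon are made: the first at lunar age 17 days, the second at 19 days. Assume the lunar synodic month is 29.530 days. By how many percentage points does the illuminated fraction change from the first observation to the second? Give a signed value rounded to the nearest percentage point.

θ₁ = 360° × 17/29.530 = 207.2°, f₁ = (1 − cos θ₁)/2 = 0.945.
θ₂ = 360° × 19/29.530 = 231.6°, f₂ = (1 − cos θ₂)/2 = 0.810.
Change = f₂ − f₁ = -0.134 → -13 percentage points.

-13 percentage points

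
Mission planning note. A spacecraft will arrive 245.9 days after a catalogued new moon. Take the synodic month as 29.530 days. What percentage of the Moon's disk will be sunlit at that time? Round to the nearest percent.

245.9 d spans 8 complete synodic months (8 × 29.530 = 236.24 d) plus 9.66 d.
Phase angle: θ = 360°·(9.66 d)/(29.530 d) = 117.8°.
cos 117.8° = (-0.466), so f = (1 − (-0.466))/2 = 0.733, so 73%.

73%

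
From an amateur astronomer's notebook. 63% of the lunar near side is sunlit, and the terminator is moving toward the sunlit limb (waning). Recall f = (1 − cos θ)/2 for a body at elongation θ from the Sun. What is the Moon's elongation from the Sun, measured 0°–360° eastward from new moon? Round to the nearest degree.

255°

Invert f = (1 − cos θ)/2 to get cos θ = 1 − 2(0.63) = -0.260, hence θ₀ = arccos -0.260 = 105.1°.
A waning Moon lies in 180°–360°, so θ = 360° − 105.1° = 254.9°.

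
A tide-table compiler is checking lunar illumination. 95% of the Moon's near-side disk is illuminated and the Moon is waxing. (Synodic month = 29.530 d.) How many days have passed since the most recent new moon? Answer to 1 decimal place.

12.6 days

Invert f = (1 − cos θ)/2 to get cos θ = 1 − 2(0.95) = -0.900, hence θ₀ = arccos -0.900 = 154.2°.
Waxing ⇒ before full, so θ = 154.2°.
Age = 29.530 × 154.2°/360° ≈ 12.65 days.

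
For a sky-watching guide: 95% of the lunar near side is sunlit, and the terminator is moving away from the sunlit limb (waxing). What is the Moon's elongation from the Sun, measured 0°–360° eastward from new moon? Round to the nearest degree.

Invert f = (1 − cos θ)/2 to get cos θ = 1 − 2(0.95) = -0.900, hence θ₀ = arccos -0.900 = 154.2°.
Waxing ⇒ before full, so θ = 154.2°.

154°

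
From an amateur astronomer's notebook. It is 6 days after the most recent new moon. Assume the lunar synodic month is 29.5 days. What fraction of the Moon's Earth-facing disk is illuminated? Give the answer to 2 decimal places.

0.36

Elongation θ = 360° × 6/29.5 ≈ 73.2°.
Illuminated fraction = (1 − cos 73.2°)/2 = (1 − 0.289)/2 ≈ 0.356.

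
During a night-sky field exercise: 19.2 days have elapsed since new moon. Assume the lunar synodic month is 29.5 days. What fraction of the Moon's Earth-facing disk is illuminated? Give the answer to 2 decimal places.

The Moon has covered 19.2/29.5 of its cycle, so θ ≈ 360° × 19.2/29.5 = 234.3°.
With cos θ = (-0.583), the lit fraction is (1 − (-0.583))/2 ≈ 0.792.

0.79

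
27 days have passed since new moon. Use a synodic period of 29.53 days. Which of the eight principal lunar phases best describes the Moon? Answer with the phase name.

θ ≈ 360° × 27/29.53 = 329°, which falls in the waning crescent sector.

waning crescent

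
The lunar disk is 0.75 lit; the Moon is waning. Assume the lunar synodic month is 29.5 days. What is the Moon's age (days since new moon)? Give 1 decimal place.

19.7 days

cos θ = 1 − 2f = -0.500, giving a principal value of 120.0°.
Since the Moon is past full (waning), take the reflex angle: θ = 360° − 120.0° = 240.0°.
That fraction of the synodic month is 240.0/360 × 29.5 d ≈ 19.67 d.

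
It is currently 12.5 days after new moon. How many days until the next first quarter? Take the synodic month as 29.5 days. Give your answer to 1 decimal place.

First quarter occurs at elongation 90°, i.e. at age 29.5 × 90/360 = 7.375 d.
This lunation's first quarter (7.375 d) has passed, so add one period: 36.875 − 12.5 = 24.375 days.

24.4 days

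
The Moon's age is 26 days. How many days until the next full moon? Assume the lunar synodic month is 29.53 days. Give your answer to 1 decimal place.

18.3 days

Full moon occurs at elongation 180°, i.e. at age 29.53 × 180/360 = 14.765 d.
This lunation's full moon (14.765 d) has passed, so add one period: 44.295 − 26 = 18.295 days.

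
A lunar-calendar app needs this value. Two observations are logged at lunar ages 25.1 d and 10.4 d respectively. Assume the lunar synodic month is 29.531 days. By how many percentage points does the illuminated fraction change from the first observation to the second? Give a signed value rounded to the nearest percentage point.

θ₁ = 360° × 25.1/29.531 = 306.0°, f₁ = (1 − cos θ₁)/2 = 0.206.
θ₂ = 360° × 10.4/29.531 = 126.8°, f₂ = (1 − cos θ₂)/2 = 0.799.
Change = f₂ − f₁ = +0.593 → +59 percentage points.

+59 pp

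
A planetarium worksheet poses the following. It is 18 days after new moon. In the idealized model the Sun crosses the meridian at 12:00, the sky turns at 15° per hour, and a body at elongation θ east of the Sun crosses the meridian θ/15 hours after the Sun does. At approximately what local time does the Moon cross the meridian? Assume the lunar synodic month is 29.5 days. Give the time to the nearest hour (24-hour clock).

03:00

The Moon has covered 18/29.5 of its cycle, so θ ≈ 360° × 18/29.5 = 219.7°.
At 15° of sky rotation per hour, 219.7° corresponds to a 14.64 h lag.
12:00 + 14.64 h ≈ 02:39 → 03:00 to the nearest hour.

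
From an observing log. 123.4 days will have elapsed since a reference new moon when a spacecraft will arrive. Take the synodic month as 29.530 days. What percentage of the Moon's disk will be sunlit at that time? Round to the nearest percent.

Reduce mod P: 123.4 − 4×29.530 = 5.28 d into the current lunation.
Phase angle: θ = 360°·(5.28 d)/(29.530 d) = 64.4°.
With cos θ = 0.433, the lit fraction is (1 − 0.433)/2 ≈ 0.284, so 28%.

28%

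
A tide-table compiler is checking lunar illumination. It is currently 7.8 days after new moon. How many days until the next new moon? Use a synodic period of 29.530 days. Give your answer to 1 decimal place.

One full lunation from the last new moon is 29.530 d; remaining = 29.530 − 7.8 = 21.730 d.

21.7 days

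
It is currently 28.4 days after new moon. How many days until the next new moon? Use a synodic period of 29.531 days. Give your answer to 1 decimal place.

1.1 days

The next new moon completes the synodic month: 29.531 − 28.4 = 1.131 days.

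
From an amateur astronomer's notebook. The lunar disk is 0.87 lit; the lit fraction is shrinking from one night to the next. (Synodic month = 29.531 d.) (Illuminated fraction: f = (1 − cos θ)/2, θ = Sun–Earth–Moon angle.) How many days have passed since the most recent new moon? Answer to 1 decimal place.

cos θ = 1 − 2f = -0.740, giving a principal value of 137.7°.
Waning ⇒ past full, so θ = 360° − 137.7° = 222.3°.
At 360°/29.531 d per day, 222.3° corresponds to 18.23 days.

18.2 days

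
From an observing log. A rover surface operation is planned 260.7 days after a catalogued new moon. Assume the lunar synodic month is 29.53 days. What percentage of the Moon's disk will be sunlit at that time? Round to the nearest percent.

26%

260.7 d spans 8 complete synodic months (8 × 29.53 = 236.24 d) plus 24.46 d.
The Moon has covered 24.46/29.53 of its cycle, so θ ≈ 360° × 24.46/29.53 = 298.2°.
Illuminated fraction = (1 − cos 298.2°)/2 = (1 − 0.472)/2 ≈ 0.264, so 26%.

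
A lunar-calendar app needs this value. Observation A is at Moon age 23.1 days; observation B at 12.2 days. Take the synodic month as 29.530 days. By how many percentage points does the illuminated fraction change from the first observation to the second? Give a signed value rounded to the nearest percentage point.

+53 percentage points

θ₁ = 360° × 23.1/29.530 = 281.6°, f₁ = (1 − cos θ₁)/2 = 0.399.
θ₂ = 360° × 12.2/29.530 = 148.7°, f₂ = (1 − cos θ₂)/2 = 0.927.
Change = f₂ − f₁ = +0.528 → +53 percentage points.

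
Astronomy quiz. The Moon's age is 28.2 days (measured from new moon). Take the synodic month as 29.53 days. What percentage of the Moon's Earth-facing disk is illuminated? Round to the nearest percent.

2%

Phase angle: θ = 360°·(28.2 d)/(29.53 d) = 343.8°.
With cos θ = 0.960, the lit fraction is (1 − 0.960)/2 ≈ 0.020, so 2%.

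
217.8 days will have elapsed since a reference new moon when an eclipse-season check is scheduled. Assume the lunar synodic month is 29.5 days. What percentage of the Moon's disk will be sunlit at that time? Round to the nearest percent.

87%

217.8 d spans 7 complete synodic months (7 × 29.5 = 206.50 d) plus 11.30 d.
Elongation θ = 360° × 11.30/29.5 ≈ 137.9°.
Illuminated fraction = (1 − cos 137.9°)/2 = (1 − (-0.742))/2 ≈ 0.871, so 87%.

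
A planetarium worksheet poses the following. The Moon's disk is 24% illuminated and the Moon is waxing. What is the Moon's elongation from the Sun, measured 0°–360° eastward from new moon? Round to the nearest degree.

59°

From f = (1 − cos θ)/2: cos θ = 1 − 2×0.24 = 0.520; arccos → 58.7°.
Waxing ⇒ before full, so θ = 58.7°.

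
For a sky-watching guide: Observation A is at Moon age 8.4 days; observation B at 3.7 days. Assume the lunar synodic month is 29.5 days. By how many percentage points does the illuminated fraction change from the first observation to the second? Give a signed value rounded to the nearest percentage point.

First observation: θ = 360°·8.4/29.5 = 102.5°, so f = 0.608.
Second observation: θ = 45.2°, f = 0.147.
Δf = 0.147 − 0.608 = -0.461, i.e. -46 pp.

-46 percentage points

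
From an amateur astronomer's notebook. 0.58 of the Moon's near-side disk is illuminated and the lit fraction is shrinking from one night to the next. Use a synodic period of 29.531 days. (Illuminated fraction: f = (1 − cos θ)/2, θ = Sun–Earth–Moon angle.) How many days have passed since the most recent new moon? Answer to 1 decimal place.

21.4 days

cos θ = 1 − 2f = -0.160, giving a principal value of 99.2°.
Since the Moon is past full (waning), take the reflex angle: θ = 360° − 99.2° = 260.8°.
Age = 29.531 × 260.8°/360° ≈ 21.39 days.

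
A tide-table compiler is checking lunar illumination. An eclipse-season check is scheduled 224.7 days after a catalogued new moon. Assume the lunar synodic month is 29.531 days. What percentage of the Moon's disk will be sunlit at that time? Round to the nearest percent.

89%

224.7 d spans 7 complete synodic months (7 × 29.531 = 206.72 d) plus 17.98 d.
Phase angle: θ = 360°·(17.98 d)/(29.531 d) = 219.2°.
Illuminated fraction = (1 − cos 219.2°)/2 = (1 − (-0.775))/2 ≈ 0.887, so 89%.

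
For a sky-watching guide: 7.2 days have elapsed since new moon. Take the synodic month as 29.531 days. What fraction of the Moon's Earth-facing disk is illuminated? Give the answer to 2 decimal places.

0.48

The Moon has covered 7.2/29.531 of its cycle, so θ ≈ 360° × 7.2/29.531 = 87.8°.
cos 87.8° = 0.039, so f = (1 − 0.039)/2 = 0.481.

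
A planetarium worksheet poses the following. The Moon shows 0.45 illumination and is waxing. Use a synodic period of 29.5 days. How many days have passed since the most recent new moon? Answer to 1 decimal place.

6.9 days

Invert f = (1 − cos θ)/2 to get cos θ = 1 − 2(0.45) = 0.100, hence θ₀ = arccos 0.100 = 84.3°.
Waxing ⇒ before full, so θ = 84.3°.
Age = 29.5 × 84.3°/360° ≈ 6.90 days.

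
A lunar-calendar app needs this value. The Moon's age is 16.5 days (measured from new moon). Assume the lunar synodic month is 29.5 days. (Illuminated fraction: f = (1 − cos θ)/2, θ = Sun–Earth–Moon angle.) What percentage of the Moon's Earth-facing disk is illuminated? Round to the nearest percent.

The Moon has covered 16.5/29.5 of its cycle, so θ ≈ 360° × 16.5/29.5 = 201.4°.
With cos θ = (-0.931), the lit fraction is (1 − (-0.931))/2 ≈ 0.966, so 97%.

97%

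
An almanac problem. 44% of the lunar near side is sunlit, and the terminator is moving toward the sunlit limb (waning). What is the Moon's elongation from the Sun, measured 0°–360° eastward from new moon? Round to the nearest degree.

277°

cos θ = 1 − 2f = 0.120, giving a principal value of 83.1°.
Waning ⇒ past full, so θ = 360° − 83.1° = 276.9°.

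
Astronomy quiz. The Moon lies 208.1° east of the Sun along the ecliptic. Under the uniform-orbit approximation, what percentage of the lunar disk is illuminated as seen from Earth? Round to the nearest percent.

Half-versine of 208.1°: (1 − (-0.882))/2 = 0.941, i.e. 94%.

94%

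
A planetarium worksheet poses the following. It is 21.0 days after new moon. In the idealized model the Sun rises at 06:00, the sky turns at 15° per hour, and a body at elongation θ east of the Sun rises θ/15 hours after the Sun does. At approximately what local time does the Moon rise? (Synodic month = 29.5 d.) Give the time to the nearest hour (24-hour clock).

23:00

The Moon has covered 21.0/29.5 of its cycle, so θ ≈ 360° × 21.0/29.5 = 256.3°.
At 15° of sky rotation per hour, 256.3° corresponds to a 17.08 h lag.
06:00 + 17.08 h ≈ 23:05 → 23:00 to the nearest hour.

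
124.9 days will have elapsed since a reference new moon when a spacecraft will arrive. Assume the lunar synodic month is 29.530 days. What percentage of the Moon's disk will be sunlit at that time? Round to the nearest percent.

124.9/29.530 = 4.230 lunations, so 4 complete cycles and 6.78 d into the next.
Elongation θ = 360° × 6.78/29.530 ≈ 82.7°.
Illuminated fraction = (1 − cos 82.7°)/2 = (1 − 0.128)/2 ≈ 0.436, so 44%.

44%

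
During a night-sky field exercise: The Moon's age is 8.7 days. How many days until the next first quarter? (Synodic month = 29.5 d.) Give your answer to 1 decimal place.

First quarter occurs at elongation 90°, i.e. at age 29.5 × 90/360 = 7.375 d.
This lunation's first quarter (7.375 d) has passed, so add one period: 36.875 − 8.7 = 28.175 days.

28.2 days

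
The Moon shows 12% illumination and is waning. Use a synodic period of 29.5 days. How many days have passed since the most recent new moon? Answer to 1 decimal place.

From f = (1 − cos θ)/2: cos θ = 1 − 2×0.12 = 0.760; arccos → 40.5°.
Since the Moon is past full (waning), take the reflex angle: θ = 360° − 40.5° = 319.5°.
Age = 29.5 × 319.5°/360° ≈ 26.18 days.

26.2 days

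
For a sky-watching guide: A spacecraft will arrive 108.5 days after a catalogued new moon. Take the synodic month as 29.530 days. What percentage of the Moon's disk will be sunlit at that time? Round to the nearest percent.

73%

108.5 d spans 3 complete synodic months (3 × 29.530 = 88.59 d) plus 19.91 d.
Elongation θ = 360° × 19.91/29.530 ≈ 242.7°.
Illuminated fraction = (1 − cos 242.7°)/2 = (1 − (-0.458))/2 ≈ 0.729, so 73%.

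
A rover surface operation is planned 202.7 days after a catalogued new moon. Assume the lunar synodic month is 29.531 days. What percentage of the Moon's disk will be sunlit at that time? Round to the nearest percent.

202.7/29.531 = 6.864 lunations, so 6 complete cycles and 25.51 d into the next.
Phase angle: θ = 360°·(25.51 d)/(29.531 d) = 311.0°.
Illuminated fraction = (1 − cos 311.0°)/2 = (1 − 0.656)/2 ≈ 0.172, so 17%.

17%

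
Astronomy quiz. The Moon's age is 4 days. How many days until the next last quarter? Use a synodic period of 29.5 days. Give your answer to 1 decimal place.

18.1 days

Last quarter occurs at elongation 270°, i.e. at age 29.5 × 270/360 = 22.125 d.
That is 22.125 − 4 = 18.125 days ahead.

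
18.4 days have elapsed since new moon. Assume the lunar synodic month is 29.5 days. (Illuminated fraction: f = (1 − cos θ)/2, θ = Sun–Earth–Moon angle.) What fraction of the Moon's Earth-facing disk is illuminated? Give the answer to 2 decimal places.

0.86

The Moon has covered 18.4/29.5 of its cycle, so θ ≈ 360° × 18.4/29.5 = 224.5°.
Illuminated fraction = (1 − cos 224.5°)/2 = (1 − (-0.713))/2 ≈ 0.856.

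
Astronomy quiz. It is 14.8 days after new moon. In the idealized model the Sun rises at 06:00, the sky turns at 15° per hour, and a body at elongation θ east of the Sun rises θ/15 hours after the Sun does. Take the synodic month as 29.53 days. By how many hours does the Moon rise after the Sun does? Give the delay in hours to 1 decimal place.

Phase angle: θ = 360°·(14.8 d)/(29.53 d) = 180.4°.
Delay after the Sun = 180.4° / (15°/h) ≈ 12.03 h.
So the Moon rises 12.03 h after the Sun.

12.0 h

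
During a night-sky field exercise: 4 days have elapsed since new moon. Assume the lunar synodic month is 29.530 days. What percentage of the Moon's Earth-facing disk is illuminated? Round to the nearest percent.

17%

Elongation θ = 360° × 4/29.530 ≈ 48.8°.
Illuminated fraction = (1 − cos 48.8°)/2 = (1 − 0.659)/2 ≈ 0.170, so 17%.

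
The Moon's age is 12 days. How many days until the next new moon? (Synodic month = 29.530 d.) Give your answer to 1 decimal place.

17.5 days

One full lunation from the last new moon is 29.530 d; remaining = 29.530 − 12 = 17.530 d.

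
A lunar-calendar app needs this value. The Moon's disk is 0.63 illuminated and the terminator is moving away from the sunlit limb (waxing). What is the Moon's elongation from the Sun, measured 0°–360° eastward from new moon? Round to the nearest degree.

From f = (1 − cos θ)/2: cos θ = 1 − 2×0.63 = -0.260; arccos → 105.1°.
Waxing ⇒ before full, so θ = 105.1°.

105°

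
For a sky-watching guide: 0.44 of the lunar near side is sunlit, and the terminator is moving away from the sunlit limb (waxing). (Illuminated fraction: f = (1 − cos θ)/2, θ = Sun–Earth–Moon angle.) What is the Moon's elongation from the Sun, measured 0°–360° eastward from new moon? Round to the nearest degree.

83°

From f = (1 − cos θ)/2: cos θ = 1 − 2×0.44 = 0.120; arccos → 83.1°.
The Moon is waxing (0°–180°), so θ = 83.1° directly.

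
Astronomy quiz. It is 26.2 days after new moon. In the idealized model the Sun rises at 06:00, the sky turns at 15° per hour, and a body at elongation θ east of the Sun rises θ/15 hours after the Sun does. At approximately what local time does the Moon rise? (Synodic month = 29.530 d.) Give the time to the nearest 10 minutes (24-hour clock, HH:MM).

Elongation θ = 360° × 26.2/29.530 ≈ 319.4°.
The Moon trails the Sun by θ/15 = 319.4/15 ≈ 21.29 hours.
06:00 + 21.294 h ≈ 03:18 → 03:20 to the nearest ten minutes.

03:20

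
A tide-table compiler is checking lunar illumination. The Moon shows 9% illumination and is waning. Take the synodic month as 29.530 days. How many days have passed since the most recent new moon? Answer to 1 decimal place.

From f = (1 − cos θ)/2: cos θ = 1 − 2×0.09 = 0.820; arccos → 34.9°.
Since the Moon is past full (waning), take the reflex angle: θ = 360° − 34.9° = 325.1°.
That fraction of the synodic month is 325.1/360 × 29.530 d ≈ 26.67 d.

26.7 days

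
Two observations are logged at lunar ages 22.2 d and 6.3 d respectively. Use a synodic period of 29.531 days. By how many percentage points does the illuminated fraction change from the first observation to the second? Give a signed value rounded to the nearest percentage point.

First observation: θ = 360°·22.2/29.531 = 270.6°, so f = 0.494.
Second observation: θ = 76.8°, f = 0.386.
Δf = 0.386 − 0.494 = -0.109, i.e. -11 pp.

-11 percentage points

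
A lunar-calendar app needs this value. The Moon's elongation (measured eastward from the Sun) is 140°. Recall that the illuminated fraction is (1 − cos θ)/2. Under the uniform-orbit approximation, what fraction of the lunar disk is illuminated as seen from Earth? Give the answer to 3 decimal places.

0.883

cos 140° = (-0.766), so f = (1 − (-0.766))/2 = 0.883.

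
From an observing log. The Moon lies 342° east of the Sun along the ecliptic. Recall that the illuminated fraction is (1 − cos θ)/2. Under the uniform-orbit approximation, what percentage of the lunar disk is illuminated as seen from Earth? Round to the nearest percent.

2%

cos 342° = 0.951, so f = (1 − 0.951)/2 = 0.024, i.e. 2%.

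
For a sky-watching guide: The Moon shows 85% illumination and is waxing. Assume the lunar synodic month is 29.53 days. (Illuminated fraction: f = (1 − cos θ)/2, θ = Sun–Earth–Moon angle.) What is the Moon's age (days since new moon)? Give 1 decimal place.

11.0 days

Invert f = (1 − cos θ)/2 to get cos θ = 1 − 2(0.85) = -0.700, hence θ₀ = arccos -0.700 = 134.4°.
Before full moon the principal value applies: θ = 134.4°.
At 360°/29.53 d per day, 134.4° corresponds to 11.03 days.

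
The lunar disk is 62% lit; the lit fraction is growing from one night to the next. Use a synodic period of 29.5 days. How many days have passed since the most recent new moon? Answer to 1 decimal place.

8.5 days

cos θ = 1 − 2f = -0.240, giving a principal value of 103.9°.
The Moon is waxing (0°–180°), so θ = 103.9° directly.
At 360°/29.5 d per day, 103.9° corresponds to 8.51 days.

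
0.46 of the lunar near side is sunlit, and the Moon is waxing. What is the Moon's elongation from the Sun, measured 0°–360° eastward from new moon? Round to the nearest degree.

85°

From f = (1 − cos θ)/2: cos θ = 1 − 2×0.46 = 0.080; arccos → 85.4°.
Before full moon the principal value applies: θ = 85.4°.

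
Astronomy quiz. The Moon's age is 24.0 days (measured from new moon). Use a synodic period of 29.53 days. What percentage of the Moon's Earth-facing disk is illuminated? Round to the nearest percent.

Elongation θ = 360° × 24.0/29.53 ≈ 292.6°.
With cos θ = 0.384, the lit fraction is (1 − 0.384)/2 ≈ 0.308, so 31%.

31%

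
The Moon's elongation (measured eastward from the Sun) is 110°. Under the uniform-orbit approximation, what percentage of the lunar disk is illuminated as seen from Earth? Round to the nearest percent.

67%

Half-versine of 110°: (1 − (-0.342))/2 = 0.671, i.e. 67%.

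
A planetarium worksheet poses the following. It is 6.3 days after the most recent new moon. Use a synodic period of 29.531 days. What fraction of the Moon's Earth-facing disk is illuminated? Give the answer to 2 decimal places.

0.39

Elongation θ = 360° × 6.3/29.531 ≈ 76.8°.
Illuminated fraction = (1 − cos 76.8°)/2 = (1 − 0.228)/2 ≈ 0.386.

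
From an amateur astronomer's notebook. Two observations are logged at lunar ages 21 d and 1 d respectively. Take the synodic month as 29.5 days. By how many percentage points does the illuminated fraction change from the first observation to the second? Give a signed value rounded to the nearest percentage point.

-61 pp

θ₁ = 360° × 21/29.5 = 256.3°, f₁ = (1 − cos θ₁)/2 = 0.619.
θ₂ = 360° × 1/29.5 = 12.2°, f₂ = (1 − cos θ₂)/2 = 0.011.
Change = f₂ − f₁ = -0.607 → -61 percentage points.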